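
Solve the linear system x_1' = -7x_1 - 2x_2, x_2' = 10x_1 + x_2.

Coefficient matrix A = [[-7, -2], [10, 1]].
Characteristic polynomial det(A - λI) = λ^2 + 6λ + 13 = 0.
Eigenvalues λ = -3 ± 2i (complex conjugate pair).
For λ=-3+2i: an eigenvector is (1,-2) - i(0,1) = (1, -2 - i).
A real fundamental pair from Re and Im of e^((-3+2i)t)v: X_1 = e^(-3t)(cos(2t)·(1,-2) + sin(2t)·(0,1)), X_2 = e^(-3t)(sin(2t)·(1,-2) - cos(2t)·(0,1)).
General solution: K_1X_1 + K_2X_2.

x_1(t) = K_1e^(-3t)cos(2t) + K_2e^(-3t)sin(2t), x_2(t) = K_1e^(-3t)sin(2t) - 2K_1e^(-3t)cos(2t) - 2K_2e^(-3t)sin(2t) - K_2e^(-3t)cos(2t)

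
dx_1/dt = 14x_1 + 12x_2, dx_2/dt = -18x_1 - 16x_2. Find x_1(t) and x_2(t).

Coefficient matrix A = [[14, 12], [-18, -16]].
Characteristic polynomial det(A - λI) = λ^2 + 2λ - 8 = 0.
Eigenvalues λ = 2, -4.
For λ=2: (A-λI) row 1 is [12, 12], so an eigenvector is (-1, 1).
For λ=-4: (A-λI) row 1 is [18, 12], so an eigenvector is (2, -3).
General solution: K_1e^(2t)(-1,1) + K_2e^(-4t)(2,-3).

x_1(t) = -K_1e^(2t) + 2K_2e^(-4t), x_2(t) = K_1e^(2t) - 3K_2e^(-4t)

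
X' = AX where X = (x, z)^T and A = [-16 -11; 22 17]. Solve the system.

Coefficient matrix A = [[-16, -11], [22, 17]].
Characteristic polynomial det(A - λI) = λ^2 - λ - 30 = 0.
Eigenvalues λ = 6, -5.
For λ=6: (A-λI) row 1 is [-22, -11], so an eigenvector is (1, -2).
For λ=-5: (A-λI) row 1 is [-11, -11], so an eigenvector is (1, -1).
General solution: K_1e^(6t)(1,-2) + K_2e^(-5t)(1,-1).

x(t) = K_1e^(6t) + K_2e^(-5t), z(t) = -2K_1e^(6t) - K_2e^(-5t)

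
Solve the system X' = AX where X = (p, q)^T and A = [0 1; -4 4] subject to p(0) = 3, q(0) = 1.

Coefficient matrix A = [[0, 1], [-4, 4]].
Characteristic polynomial det(A - λI) = λ^2 - 4λ + 4 = 0.
Single eigenvalue λ = 2 with algebraic multiplicity 2.
Eigenvector v = (1,2); generalized eigenvector w with (A-λI)w=v is (0,1).
General solution: e^(2t)[C_1·v + C_2·(t·v + w)].
Applying p(0)=3, q(0)=1 gives C_1=3, C_2=-5.

p(t) = -5te^(2t) + 3e^(2t), q(t) = -10te^(2t) + e^(2t)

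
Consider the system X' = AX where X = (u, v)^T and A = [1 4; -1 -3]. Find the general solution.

Coefficient matrix A = [[1, 4], [-1, -3]].
Characteristic polynomial det(A - λI) = λ^2 + 2λ + 1 = 0.
Single eigenvalue λ = -1 with algebraic multiplicity 2.
Eigenvector v = (2,-1); generalized eigenvector w with (A-λI)w=v is (1,0).
General solution: e^(-t)[c_1·v + c_2·(t·v + w)].

u(t) = 2c_1e^(-t) + 2c_2te^(-t) + c_2e^(-t), v(t) = -c_1e^(-t) - c_2te^(-t)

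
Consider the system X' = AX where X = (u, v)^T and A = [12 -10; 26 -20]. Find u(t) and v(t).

Coefficient matrix A = [[12, -10], [26, -20]].
Characteristic polynomial det(A - λI) = λ^2 + 8λ + 20 = 0.
Eigenvalues λ = -4 ± 2i (complex conjugate pair).
For λ=-4+2i: an eigenvector is (-1,-2) - i(2,3) = (-1 - 2i, -2 - 3i).
A real fundamental pair from Re and Im of e^((-4+2i)t)v: X_1 = e^(-4t)(cos(2t)·(-1,-2) + sin(2t)·(2,3)), X_2 = e^(-4t)(sin(2t)·(-1,-2) - cos(2t)·(2,3)).
General solution: K_1X_1 + K_2X_2.

u(t) = 2K_1e^(-4t)sin(2t) - K_1e^(-4t)cos(2t) - K_2e^(-4t)sin(2t) - 2K_2e^(-4t)cos(2t), v(t) = 3K_1e^(-4t)sin(2t) - 2K_1e^(-4t)cos(2t) - 2K_2e^(-4t)sin(2t) - 3K_2e^(-4t)cos(2t)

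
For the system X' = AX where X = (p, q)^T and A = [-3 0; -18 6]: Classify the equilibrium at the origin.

A = [[-3,0],[-18,6]]; det(A-λI) = λ^2 - 3λ - 18.
λ = -3, 6: opposite signs.

saddle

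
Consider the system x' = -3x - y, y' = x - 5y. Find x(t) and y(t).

x(t) = -c_1e^(-4t) - c_2te^(-4t) - 2c_2e^(-4t), y(t) = -c_1e^(-4t) - c_2te^(-4t) - c_2e^(-4t)

Coefficient matrix A = [[-3, -1], [1, -5]].
Characteristic polynomial det(A - λI) = λ^2 + 8λ + 16 = 0.
Single eigenvalue λ = -4 with algebraic multiplicity 2.
Eigenvector v = (-1,-1); generalized eigenvector w with (A-λI)w=v is (-2,-1).
General solution: e^(-4t)[c_1·v + c_2·(t·v + w)].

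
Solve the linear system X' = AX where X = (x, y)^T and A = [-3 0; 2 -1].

Coefficient matrix A = [[-3, 0], [2, -1]].
Characteristic polynomial det(A - λI) = λ^2 + 4λ + 3 = 0.
Eigenvalues λ = -3, -1.
For λ=-3: (A-λI) row 2 is [2, 2], so an eigenvector is (-1, 1).
For λ=-1: (A-λI) row 1 is [-2, 0], so an eigenvector is (0, 1).
General solution: K_1e^(-3t)(-1,1) + K_2e^(-t)(0,1).

x(t) = -K_1e^(-3t), y(t) = K_1e^(-3t) + K_2e^(-t)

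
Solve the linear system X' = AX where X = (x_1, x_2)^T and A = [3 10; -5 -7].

x_1(t) = C_1e^(-2t)sin(5t) + C_1e^(-2t)cos(5t) + C_2e^(-2t)sin(5t) - C_2e^(-2t)cos(5t), x_2(t) = -C_1e^(-2t)sin(5t) + C_2e^(-2t)cos(5t)

Coefficient matrix A = [[3, 10], [-5, -7]].
Characteristic polynomial det(A - λI) = λ^2 + 4λ + 29 = 0.
Eigenvalues λ = -2 ± 5i (complex conjugate pair).
For λ=-2+5i: an eigenvector is (1,0) - i(1,-1) = (1 - i, 0 + i).
A real fundamental pair from Re and Im of e^((-2+5i)t)v: X_1 = e^(-2t)(cos(5t)·(1,0) + sin(5t)·(1,-1)), X_2 = e^(-2t)(sin(5t)·(1,0) - cos(5t)·(1,-1)).
General solution: C_1X_1 + C_2X_2.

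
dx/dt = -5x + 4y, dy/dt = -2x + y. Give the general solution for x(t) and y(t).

x(t) = 2c_1e^(-3t) - c_2e^(-t), y(t) = c_1e^(-3t) - c_2e^(-t)

Coefficient matrix A = [[-5, 4], [-2, 1]].
Characteristic polynomial det(A - λI) = λ^2 + 4λ + 3 = 0.
Eigenvalues λ = -3, -1.
For λ=-3: (A-λI) row 1 is [-2, 4], so an eigenvector is (2, 1).
For λ=-1: (A-λI) row 1 is [-4, 4], so an eigenvector is (-1, -1).
General solution: c_1e^(-3t)(2,1) + c_2e^(-t)(-1,-1).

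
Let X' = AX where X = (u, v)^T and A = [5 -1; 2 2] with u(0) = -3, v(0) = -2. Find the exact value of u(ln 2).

-56

A = [[5,-1],[2,2]]; eigenvalues λ = 3, 4.
Eigenvectors: (1,2) for λ=3, (1,1) for λ=4.
From the initial condition, c_1 = 1, c_2 = -4.
u(ln 2) = (1)(2^3)(1) + (-4)(2^4)(1) = -56.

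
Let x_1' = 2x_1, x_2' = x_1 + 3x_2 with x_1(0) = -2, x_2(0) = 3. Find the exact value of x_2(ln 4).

96

A = [[2,0],[1,3]]; eigenvalues λ = 3, 2.
Eigenvectors: (0,-1) for λ=3, (-1,1) for λ=2.
From the initial condition, c_1 = -1, c_2 = 2.
x_2(ln 4) = (-1)(4^3)(-1) + (2)(4^2)(1) = 96.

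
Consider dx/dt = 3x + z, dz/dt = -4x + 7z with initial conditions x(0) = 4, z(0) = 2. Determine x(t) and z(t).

x(t) = -6te^(5t) + 4e^(5t), z(t) = -12te^(5t) + 2e^(5t)

Coefficient matrix A = [[3, 1], [-4, 7]].
Characteristic polynomial det(A - λI) = λ^2 - 10λ + 25 = 0.
Single eigenvalue λ = 5 with algebraic multiplicity 2.
Eigenvector v = (-1,-2); generalized eigenvector w with (A-λI)w=v is (-1,-3).
General solution: e^(5t)[K_1·v + K_2·(t·v + w)].
Applying x(0)=4, z(0)=2 gives K_1=-10, K_2=6.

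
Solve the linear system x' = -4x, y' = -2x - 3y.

Coefficient matrix A = [[-4, 0], [-2, -3]].
Characteristic polynomial det(A - λI) = λ^2 + 7λ + 12 = 0.
Eigenvalues λ = -4, -3.
For λ=-4: (A-λI) row 2 is [-2, 1], so an eigenvector is (-1, -2).
For λ=-3: (A-λI) row 1 is [-1, 0], so an eigenvector is (0, 1).
General solution: C_1e^(-4t)(-1,-2) + C_2e^(-3t)(0,1).

x(t) = -C_1e^(-4t), y(t) = -2C_1e^(-4t) + C_2e^(-3t)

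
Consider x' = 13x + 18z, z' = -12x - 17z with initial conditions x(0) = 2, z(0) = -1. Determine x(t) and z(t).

Coefficient matrix A = [[13, 18], [-12, -17]].
Characteristic polynomial det(A - λI) = λ^2 + 4λ - 5 = 0.
Eigenvalues λ = 1, -5.
For λ=1: (A-λI) row 1 is [12, 18], so an eigenvector is (3, -2).
For λ=-5: (A-λI) row 1 is [18, 18], so an eigenvector is (1, -1).
General solution: c_1e^(t)(3,-2) + c_2e^(-5t)(1,-1).
Applying x(0)=2, z(0)=-1 gives c_1=1, c_2=-1.

x(t) = 3e^(t) - e^(-5t), z(t) = -2e^(t) + e^(-5t)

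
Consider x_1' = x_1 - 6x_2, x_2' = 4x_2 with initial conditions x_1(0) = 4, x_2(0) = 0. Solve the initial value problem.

Coefficient matrix A = [[1, -6], [0, 4]].
Characteristic polynomial det(A - λI) = λ^2 - 5λ + 4 = 0.
Eigenvalues λ = 4, 1.
For λ=4: (A-λI) row 1 is [-3, -6], so an eigenvector is (-2, 1).
For λ=1: (A-λI) row 1 is [0, -6], so an eigenvector is (1, 0).
General solution: c_1e^(4t)(-2,1) + c_2e^(t)(1,0).
Applying x_1(0)=4, x_2(0)=0 gives c_1=0, c_2=4.

x_1(t) = 4e^(t), x_2(t) = 0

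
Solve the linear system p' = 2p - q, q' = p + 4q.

Coefficient matrix A = [[2, -1], [1, 4]].
Characteristic polynomial det(A - λI) = λ^2 - 6λ + 9 = 0.
Single eigenvalue λ = 3 with algebraic multiplicity 2.
Eigenvector v = (-1,1); generalized eigenvector w with (A-λI)w=v is (0,1).
General solution: e^(3t)[K_1·v + K_2·(t·v + w)].

p(t) = -K_1e^(3t) - K_2te^(3t), q(t) = K_1e^(3t) + K_2te^(3t) + K_2e^(3t)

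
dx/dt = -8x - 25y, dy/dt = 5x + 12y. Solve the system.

x(t) = -K_1e^(2t)sin(5t) - 2K_1e^(2t)cos(5t) - 2K_2e^(2t)sin(5t) + K_2e^(2t)cos(5t), y(t) = K_1e^(2t)cos(5t) + K_2e^(2t)sin(5t)

Coefficient matrix A = [[-8, -25], [5, 12]].
Characteristic polynomial det(A - λI) = λ^2 - 4λ + 29 = 0.
Eigenvalues λ = 2 ± 5i (complex conjugate pair).
For λ=2+5i: an eigenvector is (-2,1) - i(-1,0) = (-2 + i, 1).
A real fundamental pair from Re and Im of e^((2+5i)t)v: X_1 = e^(2t)(cos(5t)·(-2,1) + sin(5t)·(-1,0)), X_2 = e^(2t)(sin(5t)·(-2,1) - cos(5t)·(-1,0)).
General solution: K_1X_1 + K_2X_2.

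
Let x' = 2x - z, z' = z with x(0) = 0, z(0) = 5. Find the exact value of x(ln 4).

-60

A = [[2,-1],[0,1]]; eigenvalues λ = 1, 2.
Eigenvectors: (-1,-1) for λ=1, (1,0) for λ=2.
From the initial condition, c_1 = -5, c_2 = -5.
x(ln 4) = (-5)(4^1)(-1) + (-5)(4^2)(1) = -60.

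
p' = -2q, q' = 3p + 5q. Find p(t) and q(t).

Coefficient matrix A = [[0, -2], [3, 5]].
Characteristic polynomial det(A - λI) = λ^2 - 5λ + 6 = 0.
Eigenvalues λ = 3, 2.
For λ=3: (A-λI) row 1 is [-3, -2], so an eigenvector is (-2, 3).
For λ=2: (A-λI) row 1 is [-2, -2], so an eigenvector is (-1, 1).
General solution: c_1e^(3t)(-2,3) + c_2e^(2t)(-1,1).

p(t) = -2c_1e^(3t) - c_2e^(2t), q(t) = 3c_1e^(3t) + c_2e^(2t)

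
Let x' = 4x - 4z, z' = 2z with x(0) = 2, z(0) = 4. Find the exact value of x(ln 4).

A = [[4,-4],[0,2]]; eigenvalues λ = 2, 4.
Eigenvectors: (-2,-1) for λ=2, (1,0) for λ=4.
From the initial condition, c_1 = -4, c_2 = -6.
x(ln 4) = (-4)(4^2)(-2) + (-6)(4^4)(1) = -1408.

-1408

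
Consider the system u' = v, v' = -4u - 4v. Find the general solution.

u(t) = -c_1e^(-2t) - c_2te^(-2t) - c_2e^(-2t), v(t) = 2c_1e^(-2t) + 2c_2te^(-2t) + c_2e^(-2t)

Coefficient matrix A = [[0, 1], [-4, -4]].
Characteristic polynomial det(A - λI) = λ^2 + 4λ + 4 = 0.
Single eigenvalue λ = -2 with algebraic multiplicity 2.
Eigenvector v = (-1,2); generalized eigenvector w with (A-λI)w=v is (-1,1).
General solution: e^(-2t)[c_1·v + c_2·(t·v + w)].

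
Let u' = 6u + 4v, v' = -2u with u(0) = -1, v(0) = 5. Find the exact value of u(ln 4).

1904

A = [[6,4],[-2,0]]; eigenvalues λ = 2, 4.
Eigenvectors: (1,-1) for λ=2, (-2,1) for λ=4.
From the initial condition, c_1 = -9, c_2 = -4.
u(ln 4) = (-9)(4^2)(1) + (-4)(4^4)(-2) = 1904.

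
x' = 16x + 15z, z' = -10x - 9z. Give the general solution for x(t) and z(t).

x(t) = 3C_1e^(6t) - C_2e^(t), z(t) = -2C_1e^(6t) + C_2e^(t)

Coefficient matrix A = [[16, 15], [-10, -9]].
Characteristic polynomial det(A - λI) = λ^2 - 7λ + 6 = 0.
Eigenvalues λ = 6, 1.
For λ=6: (A-λI) row 1 is [10, 15], so an eigenvector is (3, -2).
For λ=1: (A-λI) row 1 is [15, 15], so an eigenvector is (-1, 1).
General solution: C_1e^(6t)(3,-2) + C_2e^(t)(-1,1).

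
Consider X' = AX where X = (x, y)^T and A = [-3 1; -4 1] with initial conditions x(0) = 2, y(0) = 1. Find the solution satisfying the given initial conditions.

Coefficient matrix A = [[-3, 1], [-4, 1]].
Characteristic polynomial det(A - λI) = λ^2 + 2λ + 1 = 0.
Single eigenvalue λ = -1 with algebraic multiplicity 2.
Eigenvector v = (-1,-2); generalized eigenvector w with (A-λI)w=v is (0,-1).
General solution: e^(-t)[C_1·v + C_2·(t·v + w)].
Applying x(0)=2, y(0)=1 gives C_1=-2, C_2=3.

x(t) = -3te^(-t) + 2e^(-t), y(t) = -6te^(-t) + e^(-t)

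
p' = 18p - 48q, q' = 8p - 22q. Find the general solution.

p(t) = -2C_1e^(-6t) - 3C_2e^(2t), q(t) = -C_1e^(-6t) - C_2e^(2t)

Coefficient matrix A = [[18, -48], [8, -22]].
Characteristic polynomial det(A - λI) = λ^2 + 4λ - 12 = 0.
Eigenvalues λ = -6, 2.
For λ=-6: (A-λI) row 1 is [24, -48], so an eigenvector is (-2, -1).
For λ=2: (A-λI) row 1 is [16, -48], so an eigenvector is (-3, -1).
General solution: C_1e^(-6t)(-2,-1) + C_2e^(2t)(-3,-1).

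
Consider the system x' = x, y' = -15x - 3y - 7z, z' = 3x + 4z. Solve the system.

Coefficient matrix A = [[1, 0, 0], [-15, -3, -7], [3, 0, 4]].
det(A - λI) = 0 gives eigenvalues λ = 1, -3, 4.
For λ=1: eigenvector (1,-2,-1).
For λ=-3: eigenvector (0,1,0).
For λ=4: eigenvector (0,-1,1).
General solution: c_1e^(t)(1,-2,-1) + c_2e^(-3t)(0,1,0) + c_3e^(4t)(0,-1,1).

x(t) = c_1e^(t), y(t) = -2c_1e^(t) + c_2e^(-3t) - c_3e^(4t), z(t) = -c_1e^(t) + c_3e^(4t)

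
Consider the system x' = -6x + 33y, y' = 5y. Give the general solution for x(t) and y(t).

x(t) = -c_1e^(-6t) - 3c_2e^(5t), y(t) = -c_2e^(5t)

Coefficient matrix A = [[-6, 33], [0, 5]].
Characteristic polynomial det(A - λI) = λ^2 + λ - 30 = 0.
Eigenvalues λ = -6, 5.
For λ=-6: (A-λI) row 1 is [0, 33], so an eigenvector is (-1, 0).
For λ=5: (A-λI) row 1 is [-11, 33], so an eigenvector is (-3, -1).
General solution: c_1e^(-6t)(-1,0) + c_2e^(5t)(-3,-1).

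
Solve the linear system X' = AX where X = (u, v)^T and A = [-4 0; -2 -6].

Coefficient matrix A = [[-4, 0], [-2, -6]].
Characteristic polynomial det(A - λI) = λ^2 + 10λ + 24 = 0.
Eigenvalues λ = -6, -4.
For λ=-6: (A-λI) row 1 is [2, 0], so an eigenvector is (0, -1).
For λ=-4: (A-λI) row 2 is [-2, -2], so an eigenvector is (1, -1).
General solution: c_1e^(-6t)(0,-1) + c_2e^(-4t)(1,-1).

u(t) = c_2e^(-4t), v(t) = -c_1e^(-6t) - c_2e^(-4t)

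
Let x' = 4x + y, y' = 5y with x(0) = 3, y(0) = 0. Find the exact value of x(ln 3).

243

A = [[4,1],[0,5]]; eigenvalues λ = 5, 4.
Eigenvectors: (1,1) for λ=5, (-1,0) for λ=4.
From the initial condition, c_1 = 0, c_2 = -3.
x(ln 3) = (0)(3^5)(1) + (-3)(3^4)(-1) = 243.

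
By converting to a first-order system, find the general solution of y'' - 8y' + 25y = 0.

y(t) = K_1e^(4t)cos(3t) + K_2e^(4t)sin(3t)

Let x_1 = y, x_2 = y'. Then x_1' = x_2 and x_2' = -25x_1 + 8x_2.
A = [[0,1],[-25,8]]; det(A-λI) = λ^2 - 8λ + 25.
Eigenvalues λ = 4 ± 3i.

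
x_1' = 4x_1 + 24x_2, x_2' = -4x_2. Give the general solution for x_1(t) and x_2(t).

Coefficient matrix A = [[4, 24], [0, -4]].
Characteristic polynomial det(A - λI) = λ^2 - 16 = 0.
Eigenvalues λ = 4, -4.
For λ=4: (A-λI) row 1 is [0, 24], so an eigenvector is (-1, 0).
For λ=-4: (A-λI) row 1 is [8, 24], so an eigenvector is (-3, 1).
General solution: C_1e^(4t)(-1,0) + C_2e^(-4t)(-3,1).

x_1(t) = -C_1e^(4t) - 3C_2e^(-4t), x_2(t) = C_2e^(-4t)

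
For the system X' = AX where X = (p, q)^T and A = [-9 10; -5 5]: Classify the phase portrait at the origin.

A = [[-9,10],[-5,5]]; det(A-λI) = λ^2 + 4λ + 5.
λ = -2 ± i: negative real part.

stable spiral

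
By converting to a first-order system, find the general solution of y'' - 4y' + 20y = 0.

y(t) = K_1e^(2t)cos(4t) + K_2e^(2t)sin(4t)

Let x_1 = y, x_2 = y'. Then x_1' = x_2 and x_2' = -20x_1 + 4x_2.
A = [[0,1],[-20,4]]; det(A-λI) = λ^2 - 4λ + 20.
Eigenvalues λ = 2 ± 4i.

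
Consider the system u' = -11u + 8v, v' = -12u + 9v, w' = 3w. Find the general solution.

Coefficient matrix A = [[-11, 8, 0], [-12, 9, 0], [0, 0, 3]].
det(A - λI) = 0 gives eigenvalues λ = 3, -3, 1.
For λ=3: eigenvector (0,0,1).
For λ=-3: eigenvector (1,1,0).
For λ=1: eigenvector (-2,-3,0).
General solution: C_1e^(3t)(0,0,1) + C_2e^(-3t)(1,1,0) + C_3e^(t)(-2,-3,0).

u(t) = C_2e^(-3t) - 2C_3e^(t), v(t) = C_2e^(-3t) - 3C_3e^(t), w(t) = C_1e^(3t)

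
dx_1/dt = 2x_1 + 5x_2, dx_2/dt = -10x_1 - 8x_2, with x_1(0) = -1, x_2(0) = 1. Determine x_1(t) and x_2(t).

x_1(t) = -e^(-3t)cos(5t), x_2(t) = e^(-3t)sin(5t) + e^(-3t)cos(5t)

Coefficient matrix A = [[2, 5], [-10, -8]].
Characteristic polynomial det(A - λI) = λ^2 + 6λ + 34 = 0.
Eigenvalues λ = -3 ± 5i (complex conjugate pair).
For λ=-3+5i: an eigenvector is (0,1) - i(1,-1) = (0 - i, 1 + i).
A real fundamental pair from Re and Im of e^((-3+5i)t)v: X_1 = e^(-3t)(cos(5t)·(0,1) + sin(5t)·(1,-1)), X_2 = e^(-3t)(sin(5t)·(0,1) - cos(5t)·(1,-1)).
General solution: c_1X_1 + c_2X_2.
Applying x_1(0)=-1, x_2(0)=1 gives c_1=0, c_2=1.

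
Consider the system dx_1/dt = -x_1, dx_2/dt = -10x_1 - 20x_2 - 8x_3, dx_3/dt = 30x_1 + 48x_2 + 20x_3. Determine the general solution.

x_1(t) = C_3e^(-t), x_2(t) = -C_1e^(4t) + C_2e^(-4t) + 2C_3e^(-t), x_3(t) = 3C_1e^(4t) - 2C_2e^(-4t) - 6C_3e^(-t)

Coefficient matrix A = [[-1, 0, 0], [-10, -20, -8], [30, 48, 20]].
det(A - λI) = 0 gives eigenvalues λ = 4, -4, -1.
For λ=4: eigenvector (0,-1,3).
For λ=-4: eigenvector (0,1,-2).
For λ=-1: eigenvector (1,2,-6).
General solution: C_1e^(4t)(0,-1,3) + C_2e^(-4t)(0,1,-2) + C_3e^(-t)(1,2,-6).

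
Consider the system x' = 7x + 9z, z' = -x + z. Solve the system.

x(t) = -3c_1e^(4t) - 3c_2te^(4t) - c_2e^(4t), z(t) = c_1e^(4t) + c_2te^(4t)

Coefficient matrix A = [[7, 9], [-1, 1]].
Characteristic polynomial det(A - λI) = λ^2 - 8λ + 16 = 0.
Single eigenvalue λ = 4 with algebraic multiplicity 2.
Eigenvector v = (-3,1); generalized eigenvector w with (A-λI)w=v is (-1,0).
General solution: e^(4t)[c_1·v + c_2·(t·v + w)].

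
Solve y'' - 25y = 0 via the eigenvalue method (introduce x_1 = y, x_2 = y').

y(t) = C_1e^(-5t) + C_2e^(5t)

Let x_1 = y, x_2 = y'. Then x_1' = x_2 and x_2' = 25x_1.
A = [[0,1],[25,0]]; det(A-λI) = λ^2 - 25.
Eigenvalues λ = -5, 5 with eigenvectors (1,-5), (1,5).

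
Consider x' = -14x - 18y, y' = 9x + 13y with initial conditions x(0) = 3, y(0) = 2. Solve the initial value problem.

Coefficient matrix A = [[-14, -18], [9, 13]].
Characteristic polynomial det(A - λI) = λ^2 + λ - 20 = 0.
Eigenvalues λ = -5, 4.
For λ=-5: (A-λI) row 1 is [-9, -18], so an eigenvector is (2, -1).
For λ=4: (A-λI) row 1 is [-18, -18], so an eigenvector is (-1, 1).
General solution: c_1e^(-5t)(2,-1) + c_2e^(4t)(-1,1).
Applying x(0)=3, y(0)=2 gives c_1=5, c_2=7.

x(t) = -7e^(4t) + 10e^(-5t), y(t) = 7e^(4t) - 5e^(-5t)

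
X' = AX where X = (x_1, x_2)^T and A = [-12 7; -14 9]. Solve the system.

x_1(t) = C_1e^(2t) + C_2e^(-5t), x_2(t) = 2C_1e^(2t) + C_2e^(-5t)

Coefficient matrix A = [[-12, 7], [-14, 9]].
Characteristic polynomial det(A - λI) = λ^2 + 3λ - 10 = 0.
Eigenvalues λ = 2, -5.
For λ=2: (A-λI) row 1 is [-14, 7], so an eigenvector is (1, 2).
For λ=-5: (A-λI) row 1 is [-7, 7], so an eigenvector is (1, 1).
General solution: C_1e^(2t)(1,2) + C_2e^(-5t)(1,1).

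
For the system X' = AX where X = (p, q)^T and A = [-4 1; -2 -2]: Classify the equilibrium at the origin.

A = [[-4,1],[-2,-2]]; det(A-λI) = λ^2 + 6λ + 10.
λ = -3 ± i: negative real part.

stable spiral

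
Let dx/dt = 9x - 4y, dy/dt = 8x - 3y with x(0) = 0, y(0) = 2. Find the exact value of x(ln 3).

A = [[9,-4],[8,-3]]; eigenvalues λ = 1, 5.
Eigenvectors: (-1,-2) for λ=1, (1,1) for λ=5.
From the initial condition, c_1 = -2, c_2 = -2.
x(ln 3) = (-2)(3^1)(-1) + (-2)(3^5)(1) = -480.

-480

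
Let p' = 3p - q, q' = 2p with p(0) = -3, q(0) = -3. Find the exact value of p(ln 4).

A = [[3,-1],[2,0]]; eigenvalues λ = 2, 1.
Eigenvectors: (1,1) for λ=2, (1,2) for λ=1.
From the initial condition, c_1 = -3, c_2 = 0.
p(ln 4) = (-3)(4^2)(1) + (0)(4^1)(1) = -48.

-48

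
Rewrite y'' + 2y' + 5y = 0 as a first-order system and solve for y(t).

y(t) = c_1e^(-t)cos(2t) + c_2e^(-t)sin(2t)

Let x_1 = y, x_2 = y'. Then x_1' = x_2 and x_2' = -5x_1 - 2x_2.
A = [[0,1],[-5,-2]]; det(A-λI) = λ^2 + 2λ + 5.
Eigenvalues λ = -1 ± 2i.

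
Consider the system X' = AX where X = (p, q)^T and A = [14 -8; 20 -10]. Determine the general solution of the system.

p(t) = c_1e^(2t)sin(4t) - c_1e^(2t)cos(4t) - c_2e^(2t)sin(4t) - c_2e^(2t)cos(4t), q(t) = c_1e^(2t)sin(4t) - 2c_1e^(2t)cos(4t) - 2c_2e^(2t)sin(4t) - c_2e^(2t)cos(4t)

Coefficient matrix A = [[14, -8], [20, -10]].
Characteristic polynomial det(A - λI) = λ^2 - 4λ + 20 = 0.
Eigenvalues λ = 2 ± 4i (complex conjugate pair).
For λ=2+4i: an eigenvector is (-1,-2) - i(1,1) = (-1 - i, -2 - i).
A real fundamental pair from Re and Im of e^((2+4i)t)v: X_1 = e^(2t)(cos(4t)·(-1,-2) + sin(4t)·(1,1)), X_2 = e^(2t)(sin(4t)·(-1,-2) - cos(4t)·(1,1)).
General solution: c_1X_1 + c_2X_2.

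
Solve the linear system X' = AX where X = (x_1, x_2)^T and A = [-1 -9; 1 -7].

Coefficient matrix A = [[-1, -9], [1, -7]].
Characteristic polynomial det(A - λI) = λ^2 + 8λ + 16 = 0.
Single eigenvalue λ = -4 with algebraic multiplicity 2.
Eigenvector v = (-3,-1); generalized eigenvector w with (A-λI)w=v is (-1,0).
General solution: e^(-4t)[c_1·v + c_2·(t·v + w)].

x_1(t) = -3c_1e^(-4t) - 3c_2te^(-4t) - c_2e^(-4t), x_2(t) = -c_1e^(-4t) - c_2te^(-4t)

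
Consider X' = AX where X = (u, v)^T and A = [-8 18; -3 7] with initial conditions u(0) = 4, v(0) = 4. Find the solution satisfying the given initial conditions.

Coefficient matrix A = [[-8, 18], [-3, 7]].
Characteristic polynomial det(A - λI) = λ^2 + λ - 2 = 0.
Eigenvalues λ = 1, -2.
For λ=1: (A-λI) row 1 is [-9, 18], so an eigenvector is (-2, -1).
For λ=-2: (A-λI) row 1 is [-6, 18], so an eigenvector is (3, 1).
General solution: C_1e^(t)(-2,-1) + C_2e^(-2t)(3,1).
Applying u(0)=4, v(0)=4 gives C_1=-8, C_2=-4.

u(t) = 16e^(t) - 12e^(-2t), v(t) = 8e^(t) - 4e^(-2t)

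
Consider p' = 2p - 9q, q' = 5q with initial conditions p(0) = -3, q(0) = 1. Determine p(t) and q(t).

p(t) = -3e^(5t), q(t) = e^(5t)

Coefficient matrix A = [[2, -9], [0, 5]].
Characteristic polynomial det(A - λI) = λ^2 - 7λ + 10 = 0.
Eigenvalues λ = 5, 2.
For λ=5: (A-λI) row 1 is [-3, -9], so an eigenvector is (-3, 1).
For λ=2: (A-λI) row 1 is [0, -9], so an eigenvector is (-1, 0).
General solution: C_1e^(5t)(-3,1) + C_2e^(2t)(-1,0).
Applying p(0)=-3, q(0)=1 gives C_1=1, C_2=0.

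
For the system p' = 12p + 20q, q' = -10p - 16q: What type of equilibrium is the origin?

stable spiral

A = [[12,20],[-10,-16]]; det(A-λI) = λ^2 + 4λ + 8.
λ = -2 ± 2i: negative real part.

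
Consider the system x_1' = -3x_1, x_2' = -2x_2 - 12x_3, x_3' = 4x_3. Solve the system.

Coefficient matrix A = [[-3, 0, 0], [0, -2, -12], [0, 0, 4]].
det(A - λI) = 0 gives eigenvalues λ = -3, 4, -2.
For λ=-3: eigenvector (1,0,0).
For λ=4: eigenvector (0,-2,1).
For λ=-2: eigenvector (0,1,0).
General solution: c_1e^(-3t)(1,0,0) + c_2e^(4t)(0,-2,1) + c_3e^(-2t)(0,1,0).

x_1(t) = c_1e^(-3t), x_2(t) = -2c_2e^(4t) + c_3e^(-2t), x_3(t) = c_2e^(4t)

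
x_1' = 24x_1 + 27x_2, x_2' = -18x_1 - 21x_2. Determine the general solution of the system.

x_1(t) = -K_1e^(-3t) - 3K_2e^(6t), x_2(t) = K_1e^(-3t) + 2K_2e^(6t)

Coefficient matrix A = [[24, 27], [-18, -21]].
Characteristic polynomial det(A - λI) = λ^2 - 3λ - 18 = 0.
Eigenvalues λ = -3, 6.
For λ=-3: (A-λI) row 1 is [27, 27], so an eigenvector is (-1, 1).
For λ=6: (A-λI) row 1 is [18, 27], so an eigenvector is (-3, 2).
General solution: K_1e^(-3t)(-1,1) + K_2e^(6t)(-3,2).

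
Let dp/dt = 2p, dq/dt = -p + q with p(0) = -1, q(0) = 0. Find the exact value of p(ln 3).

-9

A = [[2,0],[-1,1]]; eigenvalues λ = 1, 2.
Eigenvectors: (0,1) for λ=1, (-1,1) for λ=2.
From the initial condition, c_1 = -1, c_2 = 1.
p(ln 3) = (-1)(3^1)(0) + (1)(3^2)(-1) = -9.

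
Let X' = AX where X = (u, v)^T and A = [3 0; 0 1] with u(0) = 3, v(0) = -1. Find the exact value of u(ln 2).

A = [[3,0],[0,1]]; eigenvalues λ = 1, 3.
Eigenvectors: (0,1) for λ=1, (-1,0) for λ=3.
From the initial condition, c_1 = -1, c_2 = -3.
u(ln 2) = (-1)(2^1)(0) + (-3)(2^3)(-1) = 24.

24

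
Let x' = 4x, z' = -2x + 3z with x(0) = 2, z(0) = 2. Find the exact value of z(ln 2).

-16

A = [[4,0],[-2,3]]; eigenvalues λ = 4, 3.
Eigenvectors: (1,-2) for λ=4, (0,-1) for λ=3.
From the initial condition, c_1 = 2, c_2 = -6.
z(ln 2) = (2)(2^4)(-2) + (-6)(2^3)(-1) = -16.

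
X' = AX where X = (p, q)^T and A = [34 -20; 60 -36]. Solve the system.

Coefficient matrix A = [[34, -20], [60, -36]].
Characteristic polynomial det(A - λI) = λ^2 + 2λ - 24 = 0.
Eigenvalues λ = 4, -6.
For λ=4: (A-λI) row 1 is [30, -20], so an eigenvector is (-2, -3).
For λ=-6: (A-λI) row 1 is [40, -20], so an eigenvector is (-1, -2).
General solution: C_1e^(4t)(-2,-3) + C_2e^(-6t)(-1,-2).

p(t) = -2C_1e^(4t) - C_2e^(-6t), q(t) = -3C_1e^(4t) - 2C_2e^(-6t)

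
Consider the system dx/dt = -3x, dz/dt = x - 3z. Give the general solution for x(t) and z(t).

Coefficient matrix A = [[-3, 0], [1, -3]].
Characteristic polynomial det(A - λI) = λ^2 + 6λ + 9 = 0.
Single eigenvalue λ = -3 with algebraic multiplicity 2.
Eigenvector v = (0,-1); generalized eigenvector w with (A-λI)w=v is (-1,3).
General solution: e^(-3t)[K_1·v + K_2·(t·v + w)].

x(t) = -K_2e^(-3t), z(t) = -K_1e^(-3t) - K_2te^(-3t) + 3K_2e^(-3t)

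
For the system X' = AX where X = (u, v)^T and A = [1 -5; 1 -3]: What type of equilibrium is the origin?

A = [[1,-5],[1,-3]]; det(A-λI) = λ^2 + 2λ + 2.
λ = -1 ± i: negative real part.

stable spiral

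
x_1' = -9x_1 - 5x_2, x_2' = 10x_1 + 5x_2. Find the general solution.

x_1(t) = -2C_1e^(-2t)sin(t) + C_1e^(-2t)cos(t) + C_2e^(-2t)sin(t) + 2C_2e^(-2t)cos(t), x_2(t) = 3C_1e^(-2t)sin(t) - C_1e^(-2t)cos(t) - C_2e^(-2t)sin(t) - 3C_2e^(-2t)cos(t)

Coefficient matrix A = [[-9, -5], [10, 5]].
Characteristic polynomial det(A - λI) = λ^2 + 4λ + 5 = 0.
Eigenvalues λ = -2 ± i (complex conjugate pair).
For λ=-2+i: an eigenvector is (1,-1) - i(-2,3) = (1 + 2i, -1 - 3i).
A real fundamental pair from Re and Im of e^((-2+i)t)v: X_1 = e^(-2t)(cos(t)·(1,-1) + sin(t)·(-2,3)), X_2 = e^(-2t)(sin(t)·(1,-1) - cos(t)·(-2,3)).
General solution: C_1X_1 + C_2X_2.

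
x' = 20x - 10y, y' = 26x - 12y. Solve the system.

Coefficient matrix A = [[20, -10], [26, -12]].
Characteristic polynomial det(A - λI) = λ^2 - 8λ + 20 = 0.
Eigenvalues λ = 4 ± 2i (complex conjugate pair).
For λ=4+2i: an eigenvector is (-1,-2) - i(2,3) = (-1 - 2i, -2 - 3i).
A real fundamental pair from Re and Im of e^((4+2i)t)v: X_1 = e^(4t)(cos(2t)·(-1,-2) + sin(2t)·(2,3)), X_2 = e^(4t)(sin(2t)·(-1,-2) - cos(2t)·(2,3)).
General solution: K_1X_1 + K_2X_2.

x(t) = 2K_1e^(4t)sin(2t) - K_1e^(4t)cos(2t) - K_2e^(4t)sin(2t) - 2K_2e^(4t)cos(2t), y(t) = 3K_1e^(4t)sin(2t) - 2K_1e^(4t)cos(2t) - 2K_2e^(4t)sin(2t) - 3K_2e^(4t)cos(2t)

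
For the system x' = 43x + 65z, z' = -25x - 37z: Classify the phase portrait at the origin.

unstable spiral

A = [[43,65],[-25,-37]]; det(A-λI) = λ^2 - 6λ + 34.
λ = 3 ± 5i: positive real part.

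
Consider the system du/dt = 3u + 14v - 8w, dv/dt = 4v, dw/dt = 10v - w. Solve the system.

u(t) = c_1e^(3t) + 2c_2e^(-t) - 2c_3e^(4t), v(t) = c_3e^(4t), w(t) = c_2e^(-t) + 2c_3e^(4t)

Coefficient matrix A = [[3, 14, -8], [0, 4, 0], [0, 10, -1]].
det(A - λI) = 0 gives eigenvalues λ = 3, -1, 4.
For λ=3: eigenvector (1,0,0).
For λ=-1: eigenvector (2,0,1).
For λ=4: eigenvector (-2,1,2).
General solution: c_1e^(3t)(1,0,0) + c_2e^(-t)(2,0,1) + c_3e^(4t)(-2,1,2).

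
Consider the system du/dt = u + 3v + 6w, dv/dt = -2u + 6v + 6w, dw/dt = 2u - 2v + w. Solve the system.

u(t) = -3c_1e^(3t) + c_2e^(4t) - 2c_3e^(t), v(t) = -4c_1e^(3t) + c_2e^(4t) - 2c_3e^(t), w(t) = c_1e^(3t) + c_3e^(t)

Coefficient matrix A = [[1, 3, 6], [-2, 6, 6], [2, -2, 1]].
det(A - λI) = 0 gives eigenvalues λ = 3, 4, 1.
For λ=3: eigenvector (-3,-4,1).
For λ=4: eigenvector (1,1,0).
For λ=1: eigenvector (-2,-2,1).
General solution: c_1e^(3t)(-3,-4,1) + c_2e^(4t)(1,1,0) + c_3e^(t)(-2,-2,1).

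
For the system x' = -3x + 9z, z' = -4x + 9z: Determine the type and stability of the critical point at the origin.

A = [[-3,9],[-4,9]]; det(A-λI) = λ^2 - 6λ + 9.
repeated λ = 3 with a single eigenvector.

unstable improper node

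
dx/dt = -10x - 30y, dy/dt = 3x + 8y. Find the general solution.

Coefficient matrix A = [[-10, -30], [3, 8]].
Characteristic polynomial det(A - λI) = λ^2 + 2λ + 10 = 0.
Eigenvalues λ = -1 ± 3i (complex conjugate pair).
For λ=-1+3i: an eigenvector is (1,0) - i(-3,1) = (1 + 3i, 0 - i).
A real fundamental pair from Re and Im of e^((-1+3i)t)v: X_1 = e^(-t)(cos(3t)·(1,0) + sin(3t)·(-3,1)), X_2 = e^(-t)(sin(3t)·(1,0) - cos(3t)·(-3,1)).
General solution: c_1X_1 + c_2X_2.

x(t) = -3c_1e^(-t)sin(3t) + c_1e^(-t)cos(3t) + c_2e^(-t)sin(3t) + 3c_2e^(-t)cos(3t), y(t) = c_1e^(-t)sin(3t) - c_2e^(-t)cos(3t)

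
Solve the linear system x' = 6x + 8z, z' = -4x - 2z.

Coefficient matrix A = [[6, 8], [-4, -2]].
Characteristic polynomial det(A - λI) = λ^2 - 4λ + 20 = 0.
Eigenvalues λ = 2 ± 4i (complex conjugate pair).
For λ=2+4i: an eigenvector is (-1,0) - i(-1,1) = (-1 + i, 0 - i).
A real fundamental pair from Re and Im of e^((2+4i)t)v: X_1 = e^(2t)(cos(4t)·(-1,0) + sin(4t)·(-1,1)), X_2 = e^(2t)(sin(4t)·(-1,0) - cos(4t)·(-1,1)).
General solution: C_1X_1 + C_2X_2.

x(t) = -C_1e^(2t)sin(4t) - C_1e^(2t)cos(4t) - C_2e^(2t)sin(4t) + C_2e^(2t)cos(4t), z(t) = C_1e^(2t)sin(4t) - C_2e^(2t)cos(4t)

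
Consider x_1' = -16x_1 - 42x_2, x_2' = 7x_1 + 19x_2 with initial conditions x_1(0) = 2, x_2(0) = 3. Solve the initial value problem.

x_1(t) = -22e^(5t) + 24e^(-2t), x_2(t) = 11e^(5t) - 8e^(-2t)

Coefficient matrix A = [[-16, -42], [7, 19]].
Characteristic polynomial det(A - λI) = λ^2 - 3λ - 10 = 0.
Eigenvalues λ = 5, -2.
For λ=5: (A-λI) row 1 is [-21, -42], so an eigenvector is (2, -1).
For λ=-2: (A-λI) row 1 is [-14, -42], so an eigenvector is (3, -1).
General solution: K_1e^(5t)(2,-1) + K_2e^(-2t)(3,-1).
Applying x_1(0)=2, x_2(0)=3 gives K_1=-11, K_2=8.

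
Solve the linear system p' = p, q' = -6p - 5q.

p(t) = K_1e^(t), q(t) = -K_1e^(t) + K_2e^(-5t)

Coefficient matrix A = [[1, 0], [-6, -5]].
Characteristic polynomial det(A - λI) = λ^2 + 4λ - 5 = 0.
Eigenvalues λ = 1, -5.
For λ=1: (A-λI) row 2 is [-6, -6], so an eigenvector is (1, -1).
For λ=-5: (A-λI) row 1 is [6, 0], so an eigenvector is (0, 1).
General solution: K_1e^(t)(1,-1) + K_2e^(-5t)(0,1).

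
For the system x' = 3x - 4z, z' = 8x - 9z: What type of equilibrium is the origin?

A = [[3,-4],[8,-9]]; det(A-λI) = λ^2 + 6λ + 5.
λ = -5, -1: both negative.

stable node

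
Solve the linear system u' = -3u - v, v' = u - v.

Coefficient matrix A = [[-3, -1], [1, -1]].
Characteristic polynomial det(A - λI) = λ^2 + 4λ + 4 = 0.
Single eigenvalue λ = -2 with algebraic multiplicity 2.
Eigenvector v = (-1,1); generalized eigenvector w with (A-λI)w=v is (-2,3).
General solution: e^(-2t)[K_1·v + K_2·(t·v + w)].

u(t) = -K_1e^(-2t) - K_2te^(-2t) - 2K_2e^(-2t), v(t) = K_1e^(-2t) + K_2te^(-2t) + 3K_2e^(-2t)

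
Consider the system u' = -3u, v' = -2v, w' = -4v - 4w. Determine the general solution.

u(t) = C_1e^(-3t), v(t) = C_2e^(-2t), w(t) = -2C_2e^(-2t) + C_3e^(-4t)

Coefficient matrix A = [[-3, 0, 0], [0, -2, 0], [0, -4, -4]].
det(A - λI) = 0 gives eigenvalues λ = -3, -2, -4.
For λ=-3: eigenvector (1,0,0).
For λ=-2: eigenvector (0,1,-2).
For λ=-4: eigenvector (0,0,1).
General solution: C_1e^(-3t)(1,0,0) + C_2e^(-2t)(0,1,-2) + C_3e^(-4t)(0,0,1).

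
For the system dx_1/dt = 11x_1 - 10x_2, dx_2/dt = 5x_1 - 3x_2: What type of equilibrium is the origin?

A = [[11,-10],[5,-3]]; det(A-λI) = λ^2 - 8λ + 17.
λ = 4 ± i: positive real part.

unstable spiral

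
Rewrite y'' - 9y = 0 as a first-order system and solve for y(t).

y(t) = c_1e^(3t) + c_2e^(-3t)

Let x_1 = y, x_2 = y'. Then x_1' = x_2 and x_2' = 9x_1.
A = [[0,1],[9,0]]; det(A-λI) = λ^2 - 9.
Eigenvalues λ = 3, -3 with eigenvectors (1,3), (1,-3).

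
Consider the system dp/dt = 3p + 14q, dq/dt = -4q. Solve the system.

p(t) = -2C_1e^(-4t) + C_2e^(3t), q(t) = C_1e^(-4t)

Coefficient matrix A = [[3, 14], [0, -4]].
Characteristic polynomial det(A - λI) = λ^2 + λ - 12 = 0.
Eigenvalues λ = -4, 3.
For λ=-4: (A-λI) row 1 is [7, 14], so an eigenvector is (-2, 1).
For λ=3: (A-λI) row 1 is [0, 14], so an eigenvector is (1, 0).
General solution: C_1e^(-4t)(-2,1) + C_2e^(3t)(1,0).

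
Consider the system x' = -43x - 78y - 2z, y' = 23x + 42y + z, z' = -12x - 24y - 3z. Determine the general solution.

x(t) = -2c_1e^(-3t) - 2c_2e^(-4t) - 5c_3e^(3t), y(t) = c_1e^(-3t) + c_2e^(-4t) + 3c_3e^(3t), z(t) = c_1e^(-3t) - 2c_3e^(3t)

Coefficient matrix A = [[-43, -78, -2], [23, 42, 1], [-12, -24, -3]].
det(A - λI) = 0 gives eigenvalues λ = -3, -4, 3.
For λ=-3: eigenvector (-2,1,1).
For λ=-4: eigenvector (-2,1,0).
For λ=3: eigenvector (-5,3,-2).
General solution: c_1e^(-3t)(-2,1,1) + c_2e^(-4t)(-2,1,0) + c_3e^(3t)(-5,3,-2).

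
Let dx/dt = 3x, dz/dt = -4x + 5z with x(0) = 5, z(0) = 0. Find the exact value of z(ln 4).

A = [[3,0],[-4,5]]; eigenvalues λ = 5, 3.
Eigenvectors: (0,-1) for λ=5, (-1,-2) for λ=3.
From the initial condition, c_1 = 10, c_2 = -5.
z(ln 4) = (10)(4^5)(-1) + (-5)(4^3)(-2) = -9600.

-9600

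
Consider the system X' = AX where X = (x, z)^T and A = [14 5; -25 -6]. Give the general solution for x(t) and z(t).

Coefficient matrix A = [[14, 5], [-25, -6]].
Characteristic polynomial det(A - λI) = λ^2 - 8λ + 41 = 0.
Eigenvalues λ = 4 ± 5i (complex conjugate pair).
For λ=4+5i: an eigenvector is (0,-1) - i(-1,2) = (0 + i, -1 - 2i).
A real fundamental pair from Re and Im of e^((4+5i)t)v: X_1 = e^(4t)(cos(5t)·(0,-1) + sin(5t)·(-1,2)), X_2 = e^(4t)(sin(5t)·(0,-1) - cos(5t)·(-1,2)).
General solution: C_1X_1 + C_2X_2.

x(t) = -C_1e^(4t)sin(5t) + C_2e^(4t)cos(5t), z(t) = 2C_1e^(4t)sin(5t) - C_1e^(4t)cos(5t) - C_2e^(4t)sin(5t) - 2C_2e^(4t)cos(5t)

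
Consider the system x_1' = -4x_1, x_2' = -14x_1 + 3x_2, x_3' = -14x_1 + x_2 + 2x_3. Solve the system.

Coefficient matrix A = [[-4, 0, 0], [-14, 3, 0], [-14, 1, 2]].
det(A - λI) = 0 gives eigenvalues λ = -4, 2, 3.
For λ=-4: eigenvector (1,2,2).
For λ=2: eigenvector (0,0,-1).
For λ=3: eigenvector (0,1,1).
General solution: K_1e^(-4t)(1,2,2) + K_2e^(2t)(0,0,-1) + K_3e^(3t)(0,1,1).

x_1(t) = K_1e^(-4t), x_2(t) = 2K_1e^(-4t) + K_3e^(3t), x_3(t) = 2K_1e^(-4t) - K_2e^(2t) + K_3e^(3t)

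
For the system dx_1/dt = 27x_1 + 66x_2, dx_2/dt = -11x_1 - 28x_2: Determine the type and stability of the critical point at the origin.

A = [[27,66],[-11,-28]]; det(A-λI) = λ^2 + λ - 30.
λ = -6, 5: opposite signs.

saddle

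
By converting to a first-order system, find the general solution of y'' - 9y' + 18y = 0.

Let x_1 = y, x_2 = y'. Then x_1' = x_2 and x_2' = -18x_1 + 9x_2.
A = [[0,1],[-18,9]]; det(A-λI) = λ^2 - 9λ + 18.
Eigenvalues λ = 6, 3 with eigenvectors (1,6), (1,3).

y(t) = c_1e^(6t) + c_2e^(3t)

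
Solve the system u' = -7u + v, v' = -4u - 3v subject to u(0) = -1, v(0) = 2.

Coefficient matrix A = [[-7, 1], [-4, -3]].
Characteristic polynomial det(A - λI) = λ^2 + 10λ + 25 = 0.
Single eigenvalue λ = -5 with algebraic multiplicity 2.
Eigenvector v = (1,2); generalized eigenvector w with (A-λI)w=v is (1,3).
General solution: e^(-5t)[c_1·v + c_2·(t·v + w)].
Applying u(0)=-1, v(0)=2 gives c_1=-5, c_2=4.

u(t) = 4te^(-5t) - e^(-5t), v(t) = 8te^(-5t) + 2e^(-5t)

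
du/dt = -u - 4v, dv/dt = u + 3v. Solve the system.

Coefficient matrix A = [[-1, -4], [1, 3]].
Characteristic polynomial det(A - λI) = λ^2 - 2λ + 1 = 0.
Single eigenvalue λ = 1 with algebraic multiplicity 2.
Eigenvector v = (-2,1); generalized eigenvector w with (A-λI)w=v is (1,0).
General solution: e^(t)[K_1·v + K_2·(t·v + w)].

u(t) = -2K_1e^(t) - 2K_2te^(t) + K_2e^(t), v(t) = K_1e^(t) + K_2te^(t)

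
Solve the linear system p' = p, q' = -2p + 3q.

p(t) = c_2e^(t), q(t) = -c_1e^(3t) + c_2e^(t)

Coefficient matrix A = [[1, 0], [-2, 3]].
Characteristic polynomial det(A - λI) = λ^2 - 4λ + 3 = 0.
Eigenvalues λ = 3, 1.
For λ=3: (A-λI) row 1 is [-2, 0], so an eigenvector is (0, -1).
For λ=1: (A-λI) row 2 is [-2, 2], so an eigenvector is (1, 1).
General solution: c_1e^(3t)(0,-1) + c_2e^(t)(1,1).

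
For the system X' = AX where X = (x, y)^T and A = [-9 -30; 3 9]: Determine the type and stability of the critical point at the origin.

center

A = [[-9,-30],[3,9]]; det(A-λI) = λ^2 + 9.
λ = 0 ± 3i: zero real part.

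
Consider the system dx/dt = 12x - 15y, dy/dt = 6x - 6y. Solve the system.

x(t) = 2C_1e^(3t)sin(3t) - C_1e^(3t)cos(3t) - C_2e^(3t)sin(3t) - 2C_2e^(3t)cos(3t), y(t) = C_1e^(3t)sin(3t) - C_1e^(3t)cos(3t) - C_2e^(3t)sin(3t) - C_2e^(3t)cos(3t)

Coefficient matrix A = [[12, -15], [6, -6]].
Characteristic polynomial det(A - λI) = λ^2 - 6λ + 18 = 0.
Eigenvalues λ = 3 ± 3i (complex conjugate pair).
For λ=3+3i: an eigenvector is (-1,-1) - i(2,1) = (-1 - 2i, -1 - i).
A real fundamental pair from Re and Im of e^((3+3i)t)v: X_1 = e^(3t)(cos(3t)·(-1,-1) + sin(3t)·(2,1)), X_2 = e^(3t)(sin(3t)·(-1,-1) - cos(3t)·(2,1)).
General solution: C_1X_1 + C_2X_2.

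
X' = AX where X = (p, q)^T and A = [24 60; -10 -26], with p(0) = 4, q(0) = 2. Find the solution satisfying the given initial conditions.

Coefficient matrix A = [[24, 60], [-10, -26]].
Characteristic polynomial det(A - λI) = λ^2 + 2λ - 24 = 0.
Eigenvalues λ = -6, 4.
For λ=-6: (A-λI) row 1 is [30, 60], so an eigenvector is (-2, 1).
For λ=4: (A-λI) row 1 is [20, 60], so an eigenvector is (-3, 1).
General solution: c_1e^(-6t)(-2,1) + c_2e^(4t)(-3,1).
Applying p(0)=4, q(0)=2 gives c_1=10, c_2=-8.

p(t) = 24e^(4t) - 20e^(-6t), q(t) = -8e^(4t) + 10e^(-6t)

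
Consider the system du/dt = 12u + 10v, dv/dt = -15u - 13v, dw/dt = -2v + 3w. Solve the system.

Coefficient matrix A = [[12, 10, 0], [-15, -13, 0], [0, -2, 3]].
det(A - λI) = 0 gives eigenvalues λ = 2, -3, 3.
For λ=2: eigenvector (1,-1,-2).
For λ=-3: eigenvector (-2,3,1).
For λ=3: eigenvector (0,0,1).
General solution: c_1e^(2t)(1,-1,-2) + c_2e^(-3t)(-2,3,1) + c_3e^(3t)(0,0,1).

u(t) = c_1e^(2t) - 2c_2e^(-3t), v(t) = -c_1e^(2t) + 3c_2e^(-3t), w(t) = -2c_1e^(2t) + c_2e^(-3t) + c_3e^(3t)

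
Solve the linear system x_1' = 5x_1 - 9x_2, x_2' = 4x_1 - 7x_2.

x_1(t) = 3c_1e^(-t) + 3c_2te^(-t) - c_2e^(-t), x_2(t) = 2c_1e^(-t) + 2c_2te^(-t) - c_2e^(-t)

Coefficient matrix A = [[5, -9], [4, -7]].
Characteristic polynomial det(A - λI) = λ^2 + 2λ + 1 = 0.
Single eigenvalue λ = -1 with algebraic multiplicity 2.
Eigenvector v = (3,2); generalized eigenvector w with (A-λI)w=v is (-1,-1).
General solution: e^(-t)[c_1·v + c_2·(t·v + w)].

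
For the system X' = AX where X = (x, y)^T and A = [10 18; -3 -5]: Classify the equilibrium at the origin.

A = [[10,18],[-3,-5]]; det(A-λI) = λ^2 - 5λ + 4.
λ = 1, 4: both positive.

unstable node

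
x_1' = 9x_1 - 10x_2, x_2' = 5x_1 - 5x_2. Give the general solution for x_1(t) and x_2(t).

Coefficient matrix A = [[9, -10], [5, -5]].
Characteristic polynomial det(A - λI) = λ^2 - 4λ + 5 = 0.
Eigenvalues λ = 2 ± i (complex conjugate pair).
For λ=2+i: an eigenvector is (-3,-2) - i(-1,-1) = (-3 + i, -2 + i).
A real fundamental pair from Re and Im of e^((2+i)t)v: X_1 = e^(2t)(cos(t)·(-3,-2) + sin(t)·(-1,-1)), X_2 = e^(2t)(sin(t)·(-3,-2) - cos(t)·(-1,-1)).
General solution: C_1X_1 + C_2X_2.

x_1(t) = -C_1e^(2t)sin(t) - 3C_1e^(2t)cos(t) - 3C_2e^(2t)sin(t) + C_2e^(2t)cos(t), x_2(t) = -C_1e^(2t)sin(t) - 2C_1e^(2t)cos(t) - 2C_2e^(2t)sin(t) + C_2e^(2t)cos(t)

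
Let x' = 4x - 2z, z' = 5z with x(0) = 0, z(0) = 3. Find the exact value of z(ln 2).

A = [[4,-2],[0,5]]; eigenvalues λ = 4, 5.
Eigenvectors: (1,0) for λ=4, (2,-1) for λ=5.
From the initial condition, c_1 = 6, c_2 = -3.
z(ln 2) = (6)(2^4)(0) + (-3)(2^5)(-1) = 96.

96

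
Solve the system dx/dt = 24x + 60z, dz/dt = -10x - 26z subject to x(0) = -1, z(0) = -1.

Coefficient matrix A = [[24, 60], [-10, -26]].
Characteristic polynomial det(A - λI) = λ^2 + 2λ - 24 = 0.
Eigenvalues λ = 4, -6.
For λ=4: (A-λI) row 1 is [20, 60], so an eigenvector is (-3, 1).
For λ=-6: (A-λI) row 1 is [30, 60], so an eigenvector is (2, -1).
General solution: c_1e^(4t)(-3,1) + c_2e^(-6t)(2,-1).
Applying x(0)=-1, z(0)=-1 gives c_1=3, c_2=4.

x(t) = -9e^(4t) + 8e^(-6t), z(t) = 3e^(4t) - 4e^(-6t)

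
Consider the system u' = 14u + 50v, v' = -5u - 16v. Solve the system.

u(t) = -C_1e^(-t)sin(5t) + 3C_1e^(-t)cos(5t) + 3C_2e^(-t)sin(5t) + C_2e^(-t)cos(5t), v(t) = -C_1e^(-t)cos(5t) - C_2e^(-t)sin(5t)

Coefficient matrix A = [[14, 50], [-5, -16]].
Characteristic polynomial det(A - λI) = λ^2 + 2λ + 26 = 0.
Eigenvalues λ = -1 ± 5i (complex conjugate pair).
For λ=-1+5i: an eigenvector is (3,-1) - i(-1,0) = (3 + i, -1).
A real fundamental pair from Re and Im of e^((-1+5i)t)v: X_1 = e^(-t)(cos(5t)·(3,-1) + sin(5t)·(-1,0)), X_2 = e^(-t)(sin(5t)·(3,-1) - cos(5t)·(-1,0)).
General solution: C_1X_1 + C_2X_2.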